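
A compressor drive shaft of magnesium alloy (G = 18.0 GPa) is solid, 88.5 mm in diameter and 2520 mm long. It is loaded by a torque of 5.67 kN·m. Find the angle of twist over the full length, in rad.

J = πd⁴/32 = π(0.0885)⁴/32 = 6.022×10^-6 m⁴.
θ = T·L/(G·J) = 5670 × 2.52 / (18.0×10⁹ × 6.022×10^-6) = 0.1318 rad.

0.132 rad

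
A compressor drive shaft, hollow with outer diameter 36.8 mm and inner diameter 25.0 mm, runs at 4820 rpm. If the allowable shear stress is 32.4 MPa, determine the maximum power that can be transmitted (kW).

J = π(d_o⁴ − d_i⁴)/32 = π(0.0368⁴ − 0.0250⁴)/32 = 1.417×10^-7 m⁴.
T_max = τ_allow·J/r = 3.24×10^7 × 1.417×10^-7 / 0.0184 = 249.5 N·m.
ω = 2π·4820/60 = 504.7 rad/s, so P_max = T_max·ω = 1.259×10^5 W.

126 kW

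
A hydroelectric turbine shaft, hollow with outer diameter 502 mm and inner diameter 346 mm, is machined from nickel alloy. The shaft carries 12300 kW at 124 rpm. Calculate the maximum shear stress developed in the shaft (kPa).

ω = 2π·124/60 = 12.99 rad/s, so T = P/ω = 12300×10³ / 12.99 = 947200 N·m.
J = π(d_o⁴ − d_i⁴)/32 = π(0.502⁴ − 0.346⁴)/32 = 4.828×10^-3 m⁴.
τ_max = T·r/J = 947200 × 0.251 / 4.828×10^-3 = 4.925×10^7 Pa.

49200 kPa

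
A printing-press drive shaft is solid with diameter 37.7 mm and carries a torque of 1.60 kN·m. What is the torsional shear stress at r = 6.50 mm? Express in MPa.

52.4 MPa

J = πd⁴/32 = π(0.0377)⁴/32 = 1.983×10^-7 m⁴.
Shear stress varies linearly with radius: τ = T·r/J = 1600 × 0.00650 / 1.983×10^-7 = 5.244×10^7 Pa.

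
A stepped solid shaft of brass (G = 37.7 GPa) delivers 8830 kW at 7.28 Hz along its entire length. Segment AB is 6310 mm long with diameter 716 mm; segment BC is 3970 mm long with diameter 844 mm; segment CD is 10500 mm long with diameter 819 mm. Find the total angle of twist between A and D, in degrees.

0.165°

ω = 2π·7.28 = 45.74 rad/s, so T = P/ω = 8830×10³ / 45.74 = 193000 N·m.
J_AB = π(0.716)⁴/32 = 0.0258 m⁴; J_BC = π(0.844)⁴/32 = 0.0498 m⁴; J_CD = π(0.819)⁴/32 = 0.0442 m⁴.
θ = (T/G)·Σ L_i/J_i = (193000/37.7×10⁹)·(6.31/0.0258 + 3.97/0.0498 + 10.5/0.0442) = 2.877×10^-3 rad.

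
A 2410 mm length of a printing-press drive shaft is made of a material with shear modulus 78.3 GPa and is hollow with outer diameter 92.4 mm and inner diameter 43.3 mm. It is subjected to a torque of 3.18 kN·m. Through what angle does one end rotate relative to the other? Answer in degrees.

0.823°

J = π(d_o⁴ − d_i⁴)/32 = π(0.0924⁴ − 0.0433⁴)/32 = 6.811×10^-6 m⁴.
θ = T·L/(G·J) = 3180 × 2.41 / (78.3×10⁹ × 6.811×10^-6) = 0.01437 rad.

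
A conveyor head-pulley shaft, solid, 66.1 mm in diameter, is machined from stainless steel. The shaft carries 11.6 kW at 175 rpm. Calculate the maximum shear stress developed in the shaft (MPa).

ω = 2π·175/60 = 18.33 rad/s, so T = P/ω = 11.6×10³ / 18.33 = 633.0 N·m.
J = πd⁴/32 = π(0.0661)⁴/32 = 1.874×10^-6 m⁴.
τ_max = T·r/J = 633.0 × 0.0330 / 1.874×10^-6 = 1.116×10^7 Pa.

11.2 MPa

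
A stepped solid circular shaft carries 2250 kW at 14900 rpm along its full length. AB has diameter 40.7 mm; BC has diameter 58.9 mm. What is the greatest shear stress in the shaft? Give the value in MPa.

109 MPa

ω = 2π·14900/60 = 1560 rad/s, so T = P/ω = 2250×10³ / 1560 = 1442 N·m.
Under the same torque, τ_max = 16T/(πd³) is largest where d is smallest — segment AB (d = 40.7 mm).
τ_max = 16·1442/(π·(0.0407)³) = 1.089×10^8 Pa.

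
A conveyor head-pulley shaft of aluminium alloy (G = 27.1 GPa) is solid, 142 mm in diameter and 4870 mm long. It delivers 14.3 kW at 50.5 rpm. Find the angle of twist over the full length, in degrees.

ω = 2π·50.5/60 = 5.288 rad/s, so T = P/ω = 14.3×10³ / 5.288 = 2704 N·m.
J = πd⁴/32 = π(0.142)⁴/32 = 3.992×10^-5 m⁴.
θ = T·L/(G·J) = 2704 × 4.87 / (27.1×10⁹ × 3.992×10^-5) = 0.01217 rad.

0.698°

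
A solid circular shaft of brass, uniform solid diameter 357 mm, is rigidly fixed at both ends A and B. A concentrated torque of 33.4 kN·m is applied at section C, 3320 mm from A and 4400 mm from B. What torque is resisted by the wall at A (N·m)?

With uniform GJ and both ends fixed, compatibility θ_AC = θ_CB gives T_A·a = T_B·b, together with T_A + T_B = T₀.
T_A = T₀·b/(a+b) = 33400·4400/7720 = 19040 N·m; T_B = 14360 N·m.

19000 N·m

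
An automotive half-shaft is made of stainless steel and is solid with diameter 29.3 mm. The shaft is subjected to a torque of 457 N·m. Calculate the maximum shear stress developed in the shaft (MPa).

92.5 MPa

J = πd⁴/32 = π(0.0293)⁴/32 = 7.236×10^-8 m⁴.
τ_max = T·r/J = 457.0 × 0.0146 / 7.236×10^-8 = 9.253×10^7 Pa.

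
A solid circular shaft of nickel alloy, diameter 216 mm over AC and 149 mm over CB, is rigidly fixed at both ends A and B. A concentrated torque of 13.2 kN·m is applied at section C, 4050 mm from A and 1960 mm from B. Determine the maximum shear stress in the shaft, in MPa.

6.48 MPa

Compatibility: T_A·a/J_AC = T_B·b/J_CB with T_A + T_B = T₀.
J_AC = 2.14×10^-4 m⁴, J_CB = 4.84×10^-5 m⁴, so T_A = T₀·(J_AC/a)/((J_AC/a)+(J_CB/b)) = 8993 N·m, T_B = 4207 N·m.
τ in each portion: τ_AC = 4.54×10^6 Pa, τ_CB = 6.48×10^6 Pa; maximum is in CB.
τ_max = T_CB·r/J = 4207·0.0745/4.84×10^-5 = 6.478×10^6 Pa.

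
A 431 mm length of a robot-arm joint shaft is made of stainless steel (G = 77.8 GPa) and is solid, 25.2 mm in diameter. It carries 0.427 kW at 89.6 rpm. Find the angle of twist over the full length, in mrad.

6.37 mrad

ω = 2π·89.6/60 = 9.383 rad/s, so T = P/ω = 0.427×10³ / 9.383 = 45.51 N·m.
J = πd⁴/32 = π(0.0252)⁴/32 = 3.959×10^-8 m⁴.
θ = T·L/(G·J) = 45.51 × 0.431 / (77.8×10⁹ × 3.959×10^-8) = 6.368×10^-3 rad.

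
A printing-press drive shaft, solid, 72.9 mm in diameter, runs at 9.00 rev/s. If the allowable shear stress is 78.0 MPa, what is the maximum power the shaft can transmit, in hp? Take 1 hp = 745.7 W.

450 hp

J = πd⁴/32 = π(0.0729)⁴/32 = 2.773×10^-6 m⁴.
T_max = τ_allow·J/r = 7.80×10^7 × 2.773×10^-6 / 0.0365 = 5933 N·m.
ω = 2π·9.00 = 56.55 rad/s, so P_max = T_max·ω = 3.355×10^5 W.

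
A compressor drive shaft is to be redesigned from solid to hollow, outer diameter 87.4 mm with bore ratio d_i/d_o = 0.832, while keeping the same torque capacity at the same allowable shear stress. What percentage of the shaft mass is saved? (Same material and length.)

Equal τ_max and T ⇒ the solid shaft needs d_s³ = d_o³(1−k⁴), so d_s = 87.4·(1−0.832⁴)^(1/3) = 70.32 mm.
Area ratio A_h/A_s = d_o²(1−k²)/d_s² = (1−k²)/(1−k⁴)^(2/3) = 0.4755.
Mass saving = 1 − 0.4755 = 52.5 %.

52.5 %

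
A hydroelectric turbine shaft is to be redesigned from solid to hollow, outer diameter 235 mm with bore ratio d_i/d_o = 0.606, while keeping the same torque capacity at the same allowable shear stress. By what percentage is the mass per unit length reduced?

Equal τ_max and T ⇒ the solid shaft needs d_s³ = d_o³(1−k⁴), so d_s = 235·(1−0.606⁴)^(1/3) = 223.9 mm.
Area ratio A_h/A_s = d_o²(1−k²)/d_s² = (1−k²)/(1−k⁴)^(2/3) = 0.6969.
Mass saving = 1 − 0.6969 = 30.3 %.

30.3 %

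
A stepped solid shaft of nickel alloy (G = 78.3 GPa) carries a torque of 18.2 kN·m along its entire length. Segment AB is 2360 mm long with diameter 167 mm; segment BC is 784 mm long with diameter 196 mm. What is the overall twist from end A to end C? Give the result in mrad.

8.44 mrad

J_AB = π(0.167)⁴/32 = 7.64×10^-5 m⁴; J_BC = π(0.196)⁴/32 = 1.45×10^-4 m⁴.
θ = (T/G)·Σ L_i/J_i = (18200/78.3×10⁹)·(2.36/7.64×10^-5 + 0.784/1.45×10^-4) = 8.442×10^-3 rad.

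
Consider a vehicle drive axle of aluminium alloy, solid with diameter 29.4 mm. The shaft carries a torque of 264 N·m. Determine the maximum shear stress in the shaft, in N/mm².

J = πd⁴/32 = π(0.0294)⁴/32 = 7.335×10^-8 m⁴.
τ_max = T·r/J = 264.0 × 0.0147 / 7.335×10^-8 = 5.291×10^7 Pa.

52.9 N/mm²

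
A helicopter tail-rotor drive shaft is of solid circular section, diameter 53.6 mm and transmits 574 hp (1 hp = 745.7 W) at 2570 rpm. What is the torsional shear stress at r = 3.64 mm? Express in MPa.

ω = 2π·2570/60 = 269.1 rad/s, so T = P/ω = 574×745.7 / 269.1 = 1590 N·m.
J = πd⁴/32 = π(0.0536)⁴/32 = 8.103×10^-7 m⁴.
Shear stress varies linearly with radius: τ = T·r/J = 1590 × 0.00364 / 8.103×10^-7 = 7.144×10^6 Pa.

7.14 MPa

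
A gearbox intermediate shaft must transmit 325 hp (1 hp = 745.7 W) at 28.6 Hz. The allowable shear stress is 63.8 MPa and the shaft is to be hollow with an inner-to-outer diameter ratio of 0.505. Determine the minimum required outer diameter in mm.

48.7 mm

ω = 2π·28.6 = 179.7 rad/s, so T = P/ω = 325×745.7 / 179.7 = 1349 N·m.
For a hollow shaft with d_i/d_o = 0.505: τ_max = 16T/(π d_o³ (1−k⁴)), so d_o = [16T/(π τ_allow (1−k⁴))]^(1/3) = [16·1349/(π·6.38×10^7·0.9350)]^(1/3) = 0.04865 m.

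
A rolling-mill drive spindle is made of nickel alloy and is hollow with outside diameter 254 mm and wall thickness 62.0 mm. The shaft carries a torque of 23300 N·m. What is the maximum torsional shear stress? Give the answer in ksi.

J = π(d_o⁴ − d_i⁴)/32 = π(0.254⁴ − 0.130⁴)/32 = 3.806×10^-4 m⁴.
τ_max = T·r/J = 23300 × 0.127 / 3.806×10^-4 = 7.775×10^6 Pa.

1.13 ksi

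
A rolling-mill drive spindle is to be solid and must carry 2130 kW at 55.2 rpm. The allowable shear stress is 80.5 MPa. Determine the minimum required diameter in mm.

286 mm

ω = 2π·55.2/60 = 5.781 rad/s, so T = P/ω = 2130×10³ / 5.781 = 368500 N·m.
For a solid shaft τ_max = 16T/(πd³), so d = (16T/(π τ_allow))^(1/3) = (16·368500/(π·8.05×10^7))^(1/3) = 0.2857 m.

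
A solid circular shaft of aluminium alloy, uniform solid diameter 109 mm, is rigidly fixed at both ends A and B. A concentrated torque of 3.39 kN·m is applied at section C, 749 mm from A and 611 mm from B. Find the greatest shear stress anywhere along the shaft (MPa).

With uniform GJ and both ends fixed, compatibility θ_AC = θ_CB gives T_A·a = T_B·b, together with T_A + T_B = T₀.
T_A = T₀·b/(a+b) = 3390·611/1360 = 1523 N·m; T_B = 1867 N·m.
τ in each portion: τ_AC = 5.99×10^6 Pa, τ_CB = 7.34×10^6 Pa; maximum is in CB.
τ_max = T_CB·r/J = 1867·0.0545/1.39×10^-5 = 7.342×10^6 Pa.

7.34 MPa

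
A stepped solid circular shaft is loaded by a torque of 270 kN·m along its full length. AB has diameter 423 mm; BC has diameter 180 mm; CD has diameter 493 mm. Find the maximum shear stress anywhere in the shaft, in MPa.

236 MPa

Under the same torque, τ_max = 16T/(πd³) is largest where d is smallest — segment BC (d = 180 mm).
τ_max = 16·270000/(π·(0.180)³) = 2.358×10^8 Pa.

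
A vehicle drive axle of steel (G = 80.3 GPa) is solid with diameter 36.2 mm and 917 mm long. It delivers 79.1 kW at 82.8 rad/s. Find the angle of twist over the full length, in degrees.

3.71°

ω = 82.8 rad/s, so T = P/ω = 79.1×10³ / 82.80 = 955.3 N·m.
J = πd⁴/32 = π(0.0362)⁴/32 = 1.686×10^-7 m⁴.
θ = T·L/(G·J) = 955.3 × 0.917 / (80.3×10⁹ × 1.686×10^-7) = 0.06471 rad.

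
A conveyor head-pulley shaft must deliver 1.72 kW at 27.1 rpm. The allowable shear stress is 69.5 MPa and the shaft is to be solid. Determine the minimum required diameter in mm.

35.4 mm

ω = 2π·27.1/60 = 2.838 rad/s, so T = P/ω = 1.72×10³ / 2.838 = 606.1 N·m.
For a solid shaft τ_max = 16T/(πd³), so d = (16T/(π τ_allow))^(1/3) = (16·606.1/(π·6.95×10^7))^(1/3) = 0.03541 m.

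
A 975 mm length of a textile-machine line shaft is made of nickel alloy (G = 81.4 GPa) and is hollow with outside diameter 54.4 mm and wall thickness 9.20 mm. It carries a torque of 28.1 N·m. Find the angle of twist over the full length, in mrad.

0.484 mrad

J = π(d_o⁴ − d_i⁴)/32 = π(0.0544⁴ − 0.0360⁴)/32 = 6.949×10^-7 m⁴.
θ = T·L/(G·J) = 28.10 × 0.975 / (81.4×10⁹ × 6.949×10^-7) = 4.844×10^-4 rad.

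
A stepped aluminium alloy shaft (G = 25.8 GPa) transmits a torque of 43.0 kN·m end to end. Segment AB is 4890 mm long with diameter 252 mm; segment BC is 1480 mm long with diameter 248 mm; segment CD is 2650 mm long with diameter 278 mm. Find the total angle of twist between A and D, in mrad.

34.8 mrad

J_AB = π(0.252)⁴/32 = 3.96×10^-4 m⁴; J_BC = π(0.248)⁴/32 = 3.71×10^-4 m⁴; J_CD = π(0.278)⁴/32 = 5.86×10^-4 m⁴.
θ = (T/G)·Σ L_i/J_i = (43000/25.8×10⁹)·(4.89/3.96×10^-4 + 1.48/3.71×10^-4 + 2.65/5.86×10^-4) = 0.03476 rad.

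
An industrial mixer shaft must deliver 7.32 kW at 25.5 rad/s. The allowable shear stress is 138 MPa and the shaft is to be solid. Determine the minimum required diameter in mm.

ω = 25.5 rad/s, so T = P/ω = 7.32×10³ / 25.50 = 287.1 N·m.
For a solid shaft τ_max = 16T/(πd³), so d = (16T/(π τ_allow))^(1/3) = (16·287.1/(π·1.38×10^8))^(1/3) = 0.02196 m.

22.0 mm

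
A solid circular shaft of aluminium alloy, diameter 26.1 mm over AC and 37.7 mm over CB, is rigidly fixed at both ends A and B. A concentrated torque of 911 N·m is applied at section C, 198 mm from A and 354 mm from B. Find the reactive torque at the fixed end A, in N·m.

265 N·m

Compatibility: T_A·a/J_AC = T_B·b/J_CB with T_A + T_B = T₀.
J_AC = 4.56×10^-8 m⁴, J_CB = 1.98×10^-7 m⁴, so T_A = T₀·(J_AC/a)/((J_AC/a)+(J_CB/b)) = 265.2 N·m, T_B = 645.8 N·m.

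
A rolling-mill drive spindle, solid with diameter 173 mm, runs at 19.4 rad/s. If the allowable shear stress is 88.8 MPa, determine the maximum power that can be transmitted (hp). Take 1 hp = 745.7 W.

2350 hp

J = πd⁴/32 = π(0.173)⁴/32 = 8.794×10^-5 m⁴.
T_max = τ_allow·J/r = 8.88×10^7 × 8.794×10^-5 / 0.0865 = 90280 N·m.
ω = 19.4 rad/s, so P_max = T_max·ω = 1.751×10^6 W.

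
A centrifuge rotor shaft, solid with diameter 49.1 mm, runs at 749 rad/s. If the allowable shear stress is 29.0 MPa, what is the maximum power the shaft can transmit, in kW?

505 kW

J = πd⁴/32 = π(0.0491)⁴/32 = 5.706×10^-7 m⁴.
T_max = τ_allow·J/r = 2.90×10^7 × 5.706×10^-7 / 0.0246 = 674.0 N·m.
ω = 749 rad/s, so P_max = T_max·ω = 5.048×10^5 W.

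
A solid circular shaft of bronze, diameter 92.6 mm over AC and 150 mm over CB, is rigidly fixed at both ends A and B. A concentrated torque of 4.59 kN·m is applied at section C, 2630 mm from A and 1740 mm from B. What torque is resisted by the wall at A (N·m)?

Compatibility: T_A·a/J_AC = T_B·b/J_CB with T_A + T_B = T₀.
J_AC = 7.22×10^-6 m⁴, J_CB = 4.97×10^-5 m⁴, so T_A = T₀·(J_AC/a)/((J_AC/a)+(J_CB/b)) = 402.4 N·m, T_B = 4188 N·m.

402 N·m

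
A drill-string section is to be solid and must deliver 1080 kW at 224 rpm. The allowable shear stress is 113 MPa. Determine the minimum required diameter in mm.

ω = 2π·224/60 = 23.46 rad/s, so T = P/ω = 1080×10³ / 23.46 = 46040 N·m.
For a solid shaft τ_max = 16T/(πd³), so d = (16T/(π τ_allow))^(1/3) = (16·46040/(π·1.13×10^8))^(1/3) = 0.1275 m.

128 mm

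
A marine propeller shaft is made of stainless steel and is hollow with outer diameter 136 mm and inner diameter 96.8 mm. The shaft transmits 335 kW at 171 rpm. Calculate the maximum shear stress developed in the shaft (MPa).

ω = 2π·171/60 = 17.91 rad/s, so T = P/ω = 335×10³ / 17.91 = 18710 N·m.
J = π(d_o⁴ − d_i⁴)/32 = π(0.136⁴ − 0.0968⁴)/32 = 2.497×10^-5 m⁴.
τ_max = T·r/J = 18710 × 0.0680 / 2.497×10^-5 = 5.095×10^7 Pa.

51.0 MPa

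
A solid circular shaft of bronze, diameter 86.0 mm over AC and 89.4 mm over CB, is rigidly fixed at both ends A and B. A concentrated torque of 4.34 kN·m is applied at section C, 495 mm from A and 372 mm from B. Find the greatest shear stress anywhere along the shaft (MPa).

18.8 MPa

Compatibility: T_A·a/J_AC = T_B·b/J_CB with T_A + T_B = T₀.
J_AC = 5.37×10^-6 m⁴, J_CB = 6.27×10^-6 m⁴, so T_A = T₀·(J_AC/a)/((J_AC/a)+(J_CB/b)) = 1699 N·m, T_B = 2641 N·m.
τ in each portion: τ_AC = 1.36×10^7 Pa, τ_CB = 1.88×10^7 Pa; maximum is in CB.
τ_max = T_CB·r/J = 2641·0.0447/6.27×10^-6 = 1.882×10^7 Pa.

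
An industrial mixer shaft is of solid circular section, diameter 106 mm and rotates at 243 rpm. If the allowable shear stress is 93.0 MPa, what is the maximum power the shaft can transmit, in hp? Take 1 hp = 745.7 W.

742 hp

J = πd⁴/32 = π(0.106)⁴/32 = 1.239×10^-5 m⁴.
T_max = τ_allow·J/r = 9.30×10^7 × 1.239×10^-5 / 0.0530 = 21750 N·m.
ω = 2π·243/60 = 25.45 rad/s, so P_max = T_max·ω = 5.534×10^5 W.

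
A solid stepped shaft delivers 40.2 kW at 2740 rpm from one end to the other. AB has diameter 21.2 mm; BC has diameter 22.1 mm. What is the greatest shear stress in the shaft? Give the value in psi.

ω = 2π·2740/60 = 286.9 rad/s, so T = P/ω = 40.2×10³ / 286.9 = 140.1 N·m.
Under the same torque, τ_max = 16T/(πd³) is largest where d is smallest — segment AB (d = 21.2 mm).
τ_max = 16·140.1/(π·(0.0212)³) = 7.489×10^7 Pa.

10900 psi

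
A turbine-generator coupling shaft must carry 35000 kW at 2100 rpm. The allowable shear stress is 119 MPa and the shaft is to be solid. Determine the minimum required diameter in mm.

190 mm

ω = 2π·2100/60 = 219.9 rad/s, so T = P/ω = 35000×10³ / 219.9 = 159200 N·m.
For a solid shaft τ_max = 16T/(πd³), so d = (16T/(π τ_allow))^(1/3) = (16·159200/(π·1.19×10^8))^(1/3) = 0.1896 m.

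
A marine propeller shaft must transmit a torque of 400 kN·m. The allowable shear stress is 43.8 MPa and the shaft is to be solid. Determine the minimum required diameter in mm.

360 mm

For a solid shaft τ_max = 16T/(πd³), so d = (16T/(π τ_allow))^(1/3) = (16·400000/(π·4.38×10^7))^(1/3) = 0.3596 m.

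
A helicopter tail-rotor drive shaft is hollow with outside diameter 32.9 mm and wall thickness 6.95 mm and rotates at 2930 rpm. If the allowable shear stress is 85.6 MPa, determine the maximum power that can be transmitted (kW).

163 kW

J = π(d_o⁴ − d_i⁴)/32 = π(0.0329⁴ − 0.0190⁴)/32 = 1.022×10^-7 m⁴.
T_max = τ_allow·J/r = 8.56×10^7 × 1.022×10^-7 / 0.0164 = 532.0 N·m.
ω = 2π·2930/60 = 306.8 rad/s, so P_max = T_max·ω = 1.632×10^5 W.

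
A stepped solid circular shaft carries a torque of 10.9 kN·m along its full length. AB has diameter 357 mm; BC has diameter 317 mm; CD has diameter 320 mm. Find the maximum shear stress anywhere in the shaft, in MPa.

1.74 MPa

Under the same torque, τ_max = 16T/(πd³) is largest where d is smallest — segment BC (d = 317 mm).
τ_max = 16·10900/(π·(0.317)³) = 1.743×10^6 Pa.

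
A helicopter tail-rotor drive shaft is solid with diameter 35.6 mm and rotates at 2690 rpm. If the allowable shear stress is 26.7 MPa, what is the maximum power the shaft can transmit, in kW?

J = πd⁴/32 = π(0.0356)⁴/32 = 1.577×10^-7 m⁴.
T_max = τ_allow·J/r = 2.67×10^7 × 1.577×10^-7 / 0.0178 = 236.5 N·m.
ω = 2π·2690/60 = 281.7 rad/s, so P_max = T_max·ω = 6.663×10^4 W.

66.6 kW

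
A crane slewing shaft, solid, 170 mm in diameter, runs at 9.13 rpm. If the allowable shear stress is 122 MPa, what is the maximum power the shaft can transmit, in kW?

113 kW

J = πd⁴/32 = π(0.170)⁴/32 = 8.200×10^-5 m⁴.
T_max = τ_allow·J/r = 1.22×10^8 × 8.200×10^-5 / 0.0850 = 117700 N·m.
ω = 2π·9.13/60 = 0.9561 rad/s, so P_max = T_max·ω = 1.125×10^5 W.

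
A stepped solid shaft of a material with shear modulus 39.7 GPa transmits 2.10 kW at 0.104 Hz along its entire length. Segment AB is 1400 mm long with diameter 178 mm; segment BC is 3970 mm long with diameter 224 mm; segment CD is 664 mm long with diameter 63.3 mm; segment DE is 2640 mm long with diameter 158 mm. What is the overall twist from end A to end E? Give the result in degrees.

2.29°

ω = 2π·0.104 = 0.6535 rad/s, so T = P/ω = 2.10×10³ / 0.6535 = 3214 N·m.
J_AB = π(0.178)⁴/32 = 9.86×10^-5 m⁴; J_BC = π(0.224)⁴/32 = 2.47×10^-4 m⁴; J_CD = π(0.0633)⁴/32 = 1.58×10^-6 m⁴; J_DE = π(0.158)⁴/32 = 6.12×10^-5 m⁴.
θ = (T/G)·Σ L_i/J_i = (3214/39.7×10⁹)·(1.40/9.86×10^-5 + 3.97/2.47×10^-4 + 0.664/1.58×10^-6 + 2.64/6.12×10^-5) = 0.04004 rad.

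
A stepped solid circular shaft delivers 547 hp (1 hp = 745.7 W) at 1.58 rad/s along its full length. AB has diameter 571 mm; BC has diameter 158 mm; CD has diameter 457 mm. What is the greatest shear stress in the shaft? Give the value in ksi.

48.3 ksi

ω = 1.58 rad/s, so T = P/ω = 547×745.7 / 1.580 = 258200 N·m.
Under the same torque, τ_max = 16T/(πd³) is largest where d is smallest — segment BC (d = 158 mm).
τ_max = 16·258200/(π·(0.158)³) = 3.333×10^8 Pa.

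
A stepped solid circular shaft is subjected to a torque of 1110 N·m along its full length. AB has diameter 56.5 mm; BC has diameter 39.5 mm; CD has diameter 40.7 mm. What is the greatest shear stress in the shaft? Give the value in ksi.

Under the same torque, τ_max = 16T/(πd³) is largest where d is smallest — segment BC (d = 39.5 mm).
τ_max = 16·1110/(π·(0.0395)³) = 9.173×10^7 Pa.

13.3 ksi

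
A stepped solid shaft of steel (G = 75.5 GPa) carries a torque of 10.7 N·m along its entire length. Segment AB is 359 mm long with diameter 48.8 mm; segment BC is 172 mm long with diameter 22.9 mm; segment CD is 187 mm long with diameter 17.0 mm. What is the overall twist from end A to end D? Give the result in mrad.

J_AB = π(0.0488)⁴/32 = 5.57×10^-7 m⁴; J_BC = π(0.0229)⁴/32 = 2.70×10^-8 m⁴; J_CD = π(0.0170)⁴/32 = 8.20×10^-9 m⁴.
θ = (T/G)·Σ L_i/J_i = (10.70/75.5×10⁹)·(0.359/5.57×10^-7 + 0.172/2.70×10^-8 + 0.187/8.20×10^-9) = 4.226×10^-3 rad.

4.23 mrad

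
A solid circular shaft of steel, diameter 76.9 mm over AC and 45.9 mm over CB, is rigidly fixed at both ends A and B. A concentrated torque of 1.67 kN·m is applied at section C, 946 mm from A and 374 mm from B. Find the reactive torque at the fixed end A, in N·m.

Compatibility: T_A·a/J_AC = T_B·b/J_CB with T_A + T_B = T₀.
J_AC = 3.43×10^-6 m⁴, J_CB = 4.36×10^-7 m⁴, so T_A = T₀·(J_AC/a)/((J_AC/a)+(J_CB/b)) = 1264 N·m, T_B = 405.8 N·m.

1260 N·m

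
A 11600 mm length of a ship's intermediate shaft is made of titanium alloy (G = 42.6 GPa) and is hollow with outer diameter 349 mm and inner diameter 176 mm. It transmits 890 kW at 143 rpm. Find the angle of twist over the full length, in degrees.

0.681°

ω = 2π·143/60 = 14.97 rad/s, so T = P/ω = 890×10³ / 14.97 = 59430 N·m.
J = π(d_o⁴ − d_i⁴)/32 = π(0.349⁴ − 0.176⁴)/32 = 1.362×10^-3 m⁴.
θ = T·L/(G·J) = 59430 × 11.6 / (42.6×10⁹ × 1.362×10^-3) = 0.01188 rad.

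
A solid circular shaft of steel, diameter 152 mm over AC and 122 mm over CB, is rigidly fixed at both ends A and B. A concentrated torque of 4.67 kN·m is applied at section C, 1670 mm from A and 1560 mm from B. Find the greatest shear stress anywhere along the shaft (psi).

Compatibility: T_A·a/J_AC = T_B·b/J_CB with T_A + T_B = T₀.
J_AC = 5.24×10^-5 m⁴, J_CB = 2.17×10^-5 m⁴, so T_A = T₀·(J_AC/a)/((J_AC/a)+(J_CB/b)) = 3233 N·m, T_B = 1437 N·m.
τ in each portion: τ_AC = 4.69×10^6 Pa, τ_CB = 4.03×10^6 Pa; maximum is in AC.
τ_max = T_AC·r/J = 3233·0.0760/5.24×10^-5 = 4.689×10^6 Pa.

680 psi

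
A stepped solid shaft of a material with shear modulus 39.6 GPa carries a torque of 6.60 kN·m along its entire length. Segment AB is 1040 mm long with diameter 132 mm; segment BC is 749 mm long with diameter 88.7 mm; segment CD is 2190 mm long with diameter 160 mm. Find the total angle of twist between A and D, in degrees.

J_AB = π(0.132)⁴/32 = 2.98×10^-5 m⁴; J_BC = π(0.0887)⁴/32 = 6.08×10^-6 m⁴; J_CD = π(0.160)⁴/32 = 6.43×10^-5 m⁴.
θ = (T/G)·Σ L_i/J_i = (6600/39.6×10⁹)·(1.04/2.98×10^-5 + 0.749/6.08×10^-6 + 2.19/6.43×10^-5) = 0.03203 rad.

1.84°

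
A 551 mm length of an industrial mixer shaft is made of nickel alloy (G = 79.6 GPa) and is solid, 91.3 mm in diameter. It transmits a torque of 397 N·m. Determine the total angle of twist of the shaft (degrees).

0.0231°

J = πd⁴/32 = π(0.0913)⁴/32 = 6.822×10^-6 m⁴.
θ = T·L/(G·J) = 397.0 × 0.551 / (79.6×10⁹ × 6.822×10^-6) = 4.029×10^-4 rad.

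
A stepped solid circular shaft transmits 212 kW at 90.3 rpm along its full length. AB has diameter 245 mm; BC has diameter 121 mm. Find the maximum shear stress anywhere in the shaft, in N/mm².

ω = 2π·90.3/60 = 9.456 rad/s, so T = P/ω = 212×10³ / 9.456 = 22420 N·m.
Under the same torque, τ_max = 16T/(πd³) is largest where d is smallest — segment BC (d = 121 mm).
τ_max = 16·22420/(π·(0.121)³) = 6.445×10^7 Pa.

64.5 N/mm²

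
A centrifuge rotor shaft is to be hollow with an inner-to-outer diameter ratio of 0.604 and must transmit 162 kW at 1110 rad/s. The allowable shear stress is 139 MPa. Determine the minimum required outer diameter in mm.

18.3 mm

ω = 1110 rad/s, so T = P/ω = 162×10³ / 1110 = 145.9 N·m.
For a hollow shaft with d_i/d_o = 0.604: τ_max = 16T/(π d_o³ (1−k⁴)), so d_o = [16T/(π τ_allow (1−k⁴))]^(1/3) = [16·145.9/(π·1.39×10^8·0.8669)]^(1/3) = 0.01834 m.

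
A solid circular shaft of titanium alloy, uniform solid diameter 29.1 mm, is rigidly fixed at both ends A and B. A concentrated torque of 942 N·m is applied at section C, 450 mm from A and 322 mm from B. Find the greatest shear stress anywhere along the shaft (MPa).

113 MPa

With uniform GJ and both ends fixed, compatibility θ_AC = θ_CB gives T_A·a = T_B·b, together with T_A + T_B = T₀.
T_A = T₀·b/(a+b) = 942.0·322/772.0 = 392.9 N·m; T_B = 549.1 N·m.
τ in each portion: τ_AC = 8.12×10^7 Pa, τ_CB = 1.13×10^8 Pa; maximum is in CB.
τ_max = T_CB·r/J = 549.1·0.0146/7.04×10^-8 = 1.135×10^8 Pa.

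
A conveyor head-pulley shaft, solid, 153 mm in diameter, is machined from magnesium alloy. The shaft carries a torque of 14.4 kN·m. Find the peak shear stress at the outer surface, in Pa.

2.05e7 Pa

J = πd⁴/32 = π(0.153)⁴/32 = 5.380×10^-5 m⁴.
τ_max = T·r/J = 14400 × 0.0765 / 5.380×10^-5 = 2.048×10^7 Pa.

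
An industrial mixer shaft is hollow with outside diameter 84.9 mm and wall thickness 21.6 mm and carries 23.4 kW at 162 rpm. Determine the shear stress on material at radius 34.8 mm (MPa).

9.99 MPa

ω = 2π·162/60 = 16.96 rad/s, so T = P/ω = 23.4×10³ / 16.96 = 1379 N·m.
J = π(d_o⁴ − d_i⁴)/32 = π(0.0849⁴ − 0.0417⁴)/32 = 4.804×10^-6 m⁴.
Shear stress varies linearly with radius: τ = T·r/J = 1379 × 0.0348 / 4.804×10^-6 = 9.992×10^6 Pa.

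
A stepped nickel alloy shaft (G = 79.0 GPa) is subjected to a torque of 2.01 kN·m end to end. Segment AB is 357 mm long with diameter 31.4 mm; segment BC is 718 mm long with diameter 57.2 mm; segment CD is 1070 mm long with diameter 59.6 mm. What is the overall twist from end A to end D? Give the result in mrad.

J_AB = π(0.0314)⁴/32 = 9.54×10^-8 m⁴; J_BC = π(0.0572)⁴/32 = 1.05×10^-6 m⁴; J_CD = π(0.0596)⁴/32 = 1.24×10^-6 m⁴.
θ = (T/G)·Σ L_i/J_i = (2010/79.0×10⁹)·(0.357/9.54×10^-8 + 0.718/1.05×10^-6 + 1.07/1.24×10^-6) = 0.1345 rad.

135 mrad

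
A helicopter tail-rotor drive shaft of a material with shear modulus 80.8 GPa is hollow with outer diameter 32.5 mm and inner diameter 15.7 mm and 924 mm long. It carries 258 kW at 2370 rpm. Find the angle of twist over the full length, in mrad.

ω = 2π·2370/60 = 248.2 rad/s, so T = P/ω = 258×10³ / 248.2 = 1040 N·m.
J = π(d_o⁴ − d_i⁴)/32 = π(0.0325⁴ − 0.0157⁴)/32 = 1.036×10^-7 m⁴.
θ = T·L/(G·J) = 1040 × 0.924 / (80.8×10⁹ × 1.036×10^-7) = 0.1148 rad.

115 mrad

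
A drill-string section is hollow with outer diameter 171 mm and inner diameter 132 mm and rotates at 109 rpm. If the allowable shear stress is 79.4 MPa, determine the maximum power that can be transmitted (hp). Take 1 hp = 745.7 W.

770 hp

J = π(d_o⁴ − d_i⁴)/32 = π(0.171⁴ − 0.132⁴)/32 = 5.414×10^-5 m⁴.
T_max = τ_allow·J/r = 7.94×10^7 × 5.414×10^-5 / 0.0855 = 50280 N·m.
ω = 2π·109/60 = 11.41 rad/s, so P_max = T_max·ω = 5.739×10^5 W.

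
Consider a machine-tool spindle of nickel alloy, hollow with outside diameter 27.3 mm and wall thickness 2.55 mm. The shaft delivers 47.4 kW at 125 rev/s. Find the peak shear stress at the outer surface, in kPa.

26800 kPa

ω = 2π·125 = 785.4 rad/s, so T = P/ω = 47.4×10³ / 785.4 = 60.35 N·m.
J = π(d_o⁴ − d_i⁴)/32 = π(0.0273⁴ − 0.0222⁴)/32 = 3.069×10^-8 m⁴.
τ_max = T·r/J = 60.35 × 0.0137 / 3.069×10^-8 = 2.685×10^7 Pa.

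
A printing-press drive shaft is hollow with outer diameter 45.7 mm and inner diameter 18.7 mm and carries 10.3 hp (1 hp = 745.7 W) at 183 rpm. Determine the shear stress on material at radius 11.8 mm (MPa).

ω = 2π·183/60 = 19.16 rad/s, so T = P/ω = 10.3×745.7 / 19.16 = 400.8 N·m.
J = π(d_o⁴ − d_i⁴)/32 = π(0.0457⁴ − 0.0187⁴)/32 = 4.162×10^-7 m⁴.
Shear stress varies linearly with radius: τ = T·r/J = 400.8 × 0.0118 / 4.162×10^-7 = 1.136×10^7 Pa.

11.4 MPa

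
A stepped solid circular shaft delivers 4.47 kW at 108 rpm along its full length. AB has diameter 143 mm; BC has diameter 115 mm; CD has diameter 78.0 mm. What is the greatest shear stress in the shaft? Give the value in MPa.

4.24 MPa

ω = 2π·108/60 = 11.31 rad/s, so T = P/ω = 4.47×10³ / 11.31 = 395.2 N·m.
Under the same torque, τ_max = 16T/(πd³) is largest where d is smallest — segment CD (d = 78.0 mm).
τ_max = 16·395.2/(π·(0.0780)³) = 4.242×10^6 Pa.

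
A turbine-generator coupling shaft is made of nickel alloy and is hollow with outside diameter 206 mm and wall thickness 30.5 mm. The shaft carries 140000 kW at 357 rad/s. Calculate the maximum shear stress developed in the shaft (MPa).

ω = 357 rad/s, so T = P/ω = 140000×10³ / 357.0 = 392200 N·m.
J = π(d_o⁴ − d_i⁴)/32 = π(0.206⁴ − 0.145⁴)/32 = 1.334×10^-4 m⁴.
τ_max = T·r/J = 392200 × 0.103 / 1.334×10^-4 = 3.028×10^8 Pa.

303 MPa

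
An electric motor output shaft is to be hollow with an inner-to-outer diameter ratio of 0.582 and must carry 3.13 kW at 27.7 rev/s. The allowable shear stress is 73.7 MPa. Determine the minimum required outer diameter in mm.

11.2 mm

ω = 2π·27.7 = 174.0 rad/s, so T = P/ω = 3.13×10³ / 174.0 = 17.98 N·m.
For a hollow shaft with d_i/d_o = 0.582: τ_max = 16T/(π d_o³ (1−k⁴)), so d_o = [16T/(π τ_allow (1−k⁴))]^(1/3) = [16·17.98/(π·7.37×10^7·0.8853)]^(1/3) = 0.01120 m.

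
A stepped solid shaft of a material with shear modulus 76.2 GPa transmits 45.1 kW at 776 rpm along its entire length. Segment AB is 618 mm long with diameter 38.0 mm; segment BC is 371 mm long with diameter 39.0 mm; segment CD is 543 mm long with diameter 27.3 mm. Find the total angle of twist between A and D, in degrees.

6.10°

ω = 2π·776/60 = 81.26 rad/s, so T = P/ω = 45.1×10³ / 81.26 = 555.0 N·m.
J_AB = π(0.0380)⁴/32 = 2.05×10^-7 m⁴; J_BC = π(0.0390)⁴/32 = 2.27×10^-7 m⁴; J_CD = π(0.0273)⁴/32 = 5.45×10^-8 m⁴.
θ = (T/G)·Σ L_i/J_i = (555.0/76.2×10⁹)·(0.618/2.05×10^-7 + 0.371/2.27×10^-7 + 0.543/5.45×10^-8) = 0.1064 rad.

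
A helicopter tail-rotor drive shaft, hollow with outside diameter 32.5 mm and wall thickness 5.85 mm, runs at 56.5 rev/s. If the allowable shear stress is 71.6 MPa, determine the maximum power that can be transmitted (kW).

143 kW

J = π(d_o⁴ − d_i⁴)/32 = π(0.0325⁴ − 0.0208⁴)/32 = 9.115×10^-8 m⁴.
T_max = τ_allow·J/r = 7.16×10^7 × 9.115×10^-8 / 0.0163 = 401.6 N·m.
ω = 2π·56.5 = 355.0 rad/s, so P_max = T_max·ω = 1.426×10^5 W.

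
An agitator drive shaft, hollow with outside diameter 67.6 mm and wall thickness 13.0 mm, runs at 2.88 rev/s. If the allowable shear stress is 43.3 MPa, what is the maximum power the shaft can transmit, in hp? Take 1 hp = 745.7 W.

54.6 hp

J = π(d_o⁴ − d_i⁴)/32 = π(0.0676⁴ − 0.0416⁴)/32 = 1.756×10^-6 m⁴.
T_max = τ_allow·J/r = 4.33×10^7 × 1.756×10^-6 / 0.0338 = 2250 N·m.
ω = 2π·2.88 = 18.10 rad/s, so P_max = T_max·ω = 4.071×10^4 W.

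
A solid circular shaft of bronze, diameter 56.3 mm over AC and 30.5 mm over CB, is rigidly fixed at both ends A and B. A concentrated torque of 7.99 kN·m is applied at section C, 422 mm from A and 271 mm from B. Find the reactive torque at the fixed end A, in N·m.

Compatibility: T_A·a/J_AC = T_B·b/J_CB with T_A + T_B = T₀.
J_AC = 9.86×10^-7 m⁴, J_CB = 8.50×10^-8 m⁴, so T_A = T₀·(J_AC/a)/((J_AC/a)+(J_CB/b)) = 7045 N·m, T_B = 944.9 N·m.

7050 N·m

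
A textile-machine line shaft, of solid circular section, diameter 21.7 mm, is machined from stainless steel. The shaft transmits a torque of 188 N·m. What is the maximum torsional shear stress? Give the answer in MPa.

J = πd⁴/32 = π(0.0217)⁴/32 = 2.177×10^-8 m⁴.
τ_max = T·r/J = 188.0 × 0.0109 / 2.177×10^-8 = 9.370×10^7 Pa.

93.7 MPa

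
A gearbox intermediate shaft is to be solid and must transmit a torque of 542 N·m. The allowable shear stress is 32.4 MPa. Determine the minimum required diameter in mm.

44.0 mm

For a solid shaft τ_max = 16T/(πd³), so d = (16T/(π τ_allow))^(1/3) = (16·542.0/(π·3.24×10^7))^(1/3) = 0.04400 m.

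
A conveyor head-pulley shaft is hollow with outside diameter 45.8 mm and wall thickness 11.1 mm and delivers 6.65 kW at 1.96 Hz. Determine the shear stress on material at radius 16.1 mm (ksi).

3.14 ksi

ω = 2π·1.96 = 12.32 rad/s, so T = P/ω = 6.65×10³ / 12.32 = 540.0 N·m.
J = π(d_o⁴ − d_i⁴)/32 = π(0.0458⁴ − 0.0236⁴)/32 = 4.015×10^-7 m⁴.
Shear stress varies linearly with radius: τ = T·r/J = 540.0 × 0.0161 / 4.015×10^-7 = 2.165×10^7 Pa.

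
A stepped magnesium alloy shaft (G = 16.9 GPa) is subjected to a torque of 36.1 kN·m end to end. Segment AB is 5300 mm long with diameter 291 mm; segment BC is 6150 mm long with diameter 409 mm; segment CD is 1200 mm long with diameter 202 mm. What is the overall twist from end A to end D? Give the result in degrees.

J_AB = π(0.291)⁴/32 = 7.04×10^-4 m⁴; J_BC = π(0.409)⁴/32 = 2.75×10^-3 m⁴; J_CD = π(0.202)⁴/32 = 1.63×10^-4 m⁴.
θ = (T/G)·Σ L_i/J_i = (36100/16.9×10⁹)·(5.30/7.04×10^-4 + 6.15/2.75×10^-3 + 1.20/1.63×10^-4) = 0.03655 rad.

2.09°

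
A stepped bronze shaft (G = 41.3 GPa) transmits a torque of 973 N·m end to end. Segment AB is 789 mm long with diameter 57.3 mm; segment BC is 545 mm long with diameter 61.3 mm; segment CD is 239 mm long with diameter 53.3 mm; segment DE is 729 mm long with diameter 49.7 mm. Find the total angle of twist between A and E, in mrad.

J_AB = π(0.0573)⁴/32 = 1.06×10^-6 m⁴; J_BC = π(0.0613)⁴/32 = 1.39×10^-6 m⁴; J_CD = π(0.0533)⁴/32 = 7.92×10^-7 m⁴; J_DE = π(0.0497)⁴/32 = 5.99×10^-7 m⁴.
θ = (T/G)·Σ L_i/J_i = (973.0/41.3×10⁹)·(0.789/1.06×10^-6 + 0.545/1.39×10^-6 + 0.239/7.92×10^-7 + 0.729/5.99×10^-7) = 0.06261 rad.

62.6 mrad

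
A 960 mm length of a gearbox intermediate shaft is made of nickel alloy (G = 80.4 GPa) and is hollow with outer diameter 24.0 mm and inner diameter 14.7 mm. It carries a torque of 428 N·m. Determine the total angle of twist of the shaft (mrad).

J = π(d_o⁴ − d_i⁴)/32 = π(0.0240⁴ − 0.0147⁴)/32 = 2.799×10^-8 m⁴.
θ = T·L/(G·J) = 428.0 × 0.960 / (80.4×10⁹ × 2.799×10^-8) = 0.1826 rad.

183 mrad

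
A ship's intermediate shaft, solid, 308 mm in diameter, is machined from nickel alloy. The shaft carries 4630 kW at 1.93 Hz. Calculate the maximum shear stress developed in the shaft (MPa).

66.6 MPa

ω = 2π·1.93 = 12.13 rad/s, so T = P/ω = 4630×10³ / 12.13 = 381800 N·m.
J = πd⁴/32 = π(0.308)⁴/32 = 8.835×10^-4 m⁴.
τ_max = T·r/J = 381800 × 0.154 / 8.835×10^-4 = 6.655×10^7 Pa.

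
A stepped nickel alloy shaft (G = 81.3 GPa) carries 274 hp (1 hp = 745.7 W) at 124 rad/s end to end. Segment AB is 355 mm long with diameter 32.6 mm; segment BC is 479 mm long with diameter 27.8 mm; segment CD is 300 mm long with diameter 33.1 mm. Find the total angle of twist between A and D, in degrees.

16.2°

ω = 124 rad/s, so T = P/ω = 274×745.7 / 124.0 = 1648 N·m.
J_AB = π(0.0326)⁴/32 = 1.11×10^-7 m⁴; J_BC = π(0.0278)⁴/32 = 5.86×10^-8 m⁴; J_CD = π(0.0331)⁴/32 = 1.18×10^-7 m⁴.
θ = (T/G)·Σ L_i/J_i = (1648/81.3×10⁹)·(0.355/1.11×10^-7 + 0.479/5.86×10^-8 + 0.300/1.18×10^-7) = 0.2820 rad.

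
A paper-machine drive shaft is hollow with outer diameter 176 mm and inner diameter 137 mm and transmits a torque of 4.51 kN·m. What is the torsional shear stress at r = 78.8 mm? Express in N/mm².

J = π(d_o⁴ − d_i⁴)/32 = π(0.176⁴ − 0.137⁴)/32 = 5.962×10^-5 m⁴.
Shear stress varies linearly with radius: τ = T·r/J = 4510 × 0.0788 / 5.962×10^-5 = 5.961×10^6 Pa.

5.96 N/mm²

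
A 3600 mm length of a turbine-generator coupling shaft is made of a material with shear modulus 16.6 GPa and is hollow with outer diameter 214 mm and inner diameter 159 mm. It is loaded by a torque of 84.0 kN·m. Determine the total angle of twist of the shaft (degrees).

J = π(d_o⁴ − d_i⁴)/32 = π(0.214⁴ − 0.159⁴)/32 = 1.432×10^-4 m⁴.
θ = T·L/(G·J) = 84000 × 3.60 / (16.6×10⁹ × 1.432×10^-4) = 0.1273 rad.

7.29°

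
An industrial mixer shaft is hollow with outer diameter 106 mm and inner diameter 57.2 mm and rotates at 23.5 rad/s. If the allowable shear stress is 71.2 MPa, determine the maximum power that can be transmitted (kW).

358 kW

J = π(d_o⁴ − d_i⁴)/32 = π(0.106⁴ − 0.0572⁴)/32 = 1.134×10^-5 m⁴.
T_max = τ_allow·J/r = 7.12×10^7 × 1.134×10^-5 / 0.0530 = 15240 N·m.
ω = 23.5 rad/s, so P_max = T_max·ω = 3.581×10^5 W.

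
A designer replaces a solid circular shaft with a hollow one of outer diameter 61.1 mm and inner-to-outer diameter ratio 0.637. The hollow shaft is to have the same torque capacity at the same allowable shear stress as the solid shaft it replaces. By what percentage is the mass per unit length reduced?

33.0 %

Equal τ_max and T ⇒ the solid shaft needs d_s³ = d_o³(1−k⁴), so d_s = 61.1·(1−0.637⁴)^(1/3) = 57.54 mm.
Area ratio A_h/A_s = d_o²(1−k²)/d_s² = (1−k²)/(1−k⁴)^(2/3) = 0.6700.
Mass saving = 1 − 0.6700 = 33.0 %.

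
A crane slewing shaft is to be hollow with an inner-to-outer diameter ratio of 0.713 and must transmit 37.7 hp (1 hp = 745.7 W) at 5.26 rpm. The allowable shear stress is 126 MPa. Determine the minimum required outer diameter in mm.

ω = 2π·5.26/60 = 0.5508 rad/s, so T = P/ω = 37.7×745.7 / 0.5508 = 51040 N·m.
For a hollow shaft with d_i/d_o = 0.713: τ_max = 16T/(π d_o³ (1−k⁴)), so d_o = [16T/(π τ_allow (1−k⁴))]^(1/3) = [16·51040/(π·1.26×10^8·0.7416)]^(1/3) = 0.1406 m.

141 mm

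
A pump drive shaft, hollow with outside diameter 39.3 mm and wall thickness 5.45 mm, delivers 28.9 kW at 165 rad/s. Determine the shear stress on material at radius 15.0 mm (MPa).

15.4 MPa

ω = 165 rad/s, so T = P/ω = 28.9×10³ / 165.0 = 175.2 N·m.
J = π(d_o⁴ − d_i⁴)/32 = π(0.0393⁴ − 0.0284⁴)/32 = 1.703×10^-7 m⁴.
Shear stress varies linearly with radius: τ = T·r/J = 175.2 × 0.0150 / 1.703×10^-7 = 1.543×10^7 Pa.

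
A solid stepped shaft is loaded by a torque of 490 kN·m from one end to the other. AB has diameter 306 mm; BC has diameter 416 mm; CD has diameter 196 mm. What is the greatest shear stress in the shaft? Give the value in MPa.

331 MPa

Under the same torque, τ_max = 16T/(πd³) is largest where d is smallest — segment CD (d = 196 mm).
τ_max = 16·490000/(π·(0.196)³) = 3.314×10^8 Pa.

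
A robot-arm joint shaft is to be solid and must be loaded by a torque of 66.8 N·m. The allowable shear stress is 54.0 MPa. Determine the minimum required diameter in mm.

For a solid shaft τ_max = 16T/(πd³), so d = (16T/(π τ_allow))^(1/3) = (16·66.80/(π·5.40×10^7))^(1/3) = 0.01847 m.

18.5 mm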